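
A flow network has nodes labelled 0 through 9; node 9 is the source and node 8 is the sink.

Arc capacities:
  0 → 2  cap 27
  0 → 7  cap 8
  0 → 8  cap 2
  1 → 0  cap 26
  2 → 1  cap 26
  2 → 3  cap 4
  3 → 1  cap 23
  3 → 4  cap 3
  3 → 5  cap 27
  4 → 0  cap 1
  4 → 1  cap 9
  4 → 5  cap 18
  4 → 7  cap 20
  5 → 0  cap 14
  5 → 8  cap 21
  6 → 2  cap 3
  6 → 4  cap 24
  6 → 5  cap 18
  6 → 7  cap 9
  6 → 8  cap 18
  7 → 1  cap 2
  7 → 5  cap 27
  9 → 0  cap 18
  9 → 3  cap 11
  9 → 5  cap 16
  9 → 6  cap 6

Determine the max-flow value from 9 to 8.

augment #1: 9→0→8 bottleneck 2, total now 2
augment #2: 9→5→8 bottleneck 16, total now 18
augment #3: 9→6→8 bottleneck 6, total now 24
augment #4: 9→3→5→8 bottleneck 5, total now 29

Maximum flow value: 29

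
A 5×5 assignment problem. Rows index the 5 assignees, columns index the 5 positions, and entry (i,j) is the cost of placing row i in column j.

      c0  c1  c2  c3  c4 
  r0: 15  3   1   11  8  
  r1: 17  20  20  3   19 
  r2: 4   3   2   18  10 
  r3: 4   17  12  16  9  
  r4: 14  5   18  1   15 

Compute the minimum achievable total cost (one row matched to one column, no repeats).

one of 2 optimal assignments: row0→col2 (cost 1), row1→col3 (cost 3), row2→col0 (cost 4), row3→col4 (cost 9), row4→col1 (cost 5)
total = 1 + 3 + 4 + 9 + 5 = 22

Minimum assignment cost: 22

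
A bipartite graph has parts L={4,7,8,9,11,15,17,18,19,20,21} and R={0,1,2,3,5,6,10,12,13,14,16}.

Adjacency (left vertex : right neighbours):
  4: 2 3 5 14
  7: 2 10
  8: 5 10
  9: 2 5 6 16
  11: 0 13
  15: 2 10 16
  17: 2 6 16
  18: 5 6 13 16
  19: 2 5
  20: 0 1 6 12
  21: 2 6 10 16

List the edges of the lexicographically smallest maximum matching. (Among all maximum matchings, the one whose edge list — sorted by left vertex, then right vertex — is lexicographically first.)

|M| = 9 (so the lex-smallest maximum matching has 9 edges)
process left vertices in ascending order; for each, take the smallest-labelled available neighbour that still permits 9 edges overall, or leave it unmatched if none does
lex-smallest matching: {4-3, 7-2, 8-5, 9-6, 11-0, 15-10, 17-16, 18-13, 20-1}

Lex-smallest maximum matching: {(4,3), (7,2), (8,5), (9,6), (11,0), (15,10), (17,16), (18,13), (20,1)}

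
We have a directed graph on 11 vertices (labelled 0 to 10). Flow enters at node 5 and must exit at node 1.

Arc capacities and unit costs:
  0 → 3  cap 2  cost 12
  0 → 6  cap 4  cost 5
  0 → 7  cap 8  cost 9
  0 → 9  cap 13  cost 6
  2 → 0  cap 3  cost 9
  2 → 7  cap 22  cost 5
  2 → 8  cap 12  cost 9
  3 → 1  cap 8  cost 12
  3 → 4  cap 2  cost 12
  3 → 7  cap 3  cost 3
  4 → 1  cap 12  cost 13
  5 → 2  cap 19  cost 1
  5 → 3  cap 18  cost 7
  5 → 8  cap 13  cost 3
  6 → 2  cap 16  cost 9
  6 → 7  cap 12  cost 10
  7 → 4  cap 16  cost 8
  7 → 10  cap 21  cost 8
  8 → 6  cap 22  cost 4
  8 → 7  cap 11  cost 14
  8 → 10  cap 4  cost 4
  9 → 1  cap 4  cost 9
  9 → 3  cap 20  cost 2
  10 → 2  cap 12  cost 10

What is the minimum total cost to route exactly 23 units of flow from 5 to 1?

Minimum cost for 23 units: 551

shortest-cost path #1: 5→3→1 push 8 @ unit cost 19 (adds 152)
shortest-cost path #2: 5→2→0→9→1 push 3 @ unit cost 25 (adds 75)
shortest-cost path #3: 5→2→7→4→1 push 12 @ unit cost 27 (adds 324)
total cost = 551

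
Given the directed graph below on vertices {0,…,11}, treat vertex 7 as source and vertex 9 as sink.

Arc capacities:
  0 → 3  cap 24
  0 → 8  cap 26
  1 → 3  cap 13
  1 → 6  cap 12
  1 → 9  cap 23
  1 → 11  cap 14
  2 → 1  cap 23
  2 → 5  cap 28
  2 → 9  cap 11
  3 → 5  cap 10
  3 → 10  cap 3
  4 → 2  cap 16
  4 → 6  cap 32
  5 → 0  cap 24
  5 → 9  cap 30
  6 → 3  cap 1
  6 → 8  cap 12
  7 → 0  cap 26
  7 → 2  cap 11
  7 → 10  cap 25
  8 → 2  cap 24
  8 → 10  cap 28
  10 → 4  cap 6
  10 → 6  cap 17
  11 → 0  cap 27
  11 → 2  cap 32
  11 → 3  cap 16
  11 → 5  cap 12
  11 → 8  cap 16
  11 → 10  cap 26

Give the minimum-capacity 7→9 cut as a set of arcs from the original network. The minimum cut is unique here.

Min-cut arcs: {(3,5), (7,2), (8,2), (10,4)} (total capacity 51)

augment #1: 7→2→9 push 11
augment #2: 7→0→3→5→9 push 10
augment #3: 7→0→8→2→1→9 push 16
augment #4: 7→10→4→2→1→9 push 6
augment #5: 7→10→6→8→2→1→9 push 1
augment #6: 7→10→6→8→2→5→9 push 7
max flow = 51; residual-reachable set from 7 gives S-side
cut edges (S→T): {(3,5), (7,2), (8,2), (10,4)} total cap 51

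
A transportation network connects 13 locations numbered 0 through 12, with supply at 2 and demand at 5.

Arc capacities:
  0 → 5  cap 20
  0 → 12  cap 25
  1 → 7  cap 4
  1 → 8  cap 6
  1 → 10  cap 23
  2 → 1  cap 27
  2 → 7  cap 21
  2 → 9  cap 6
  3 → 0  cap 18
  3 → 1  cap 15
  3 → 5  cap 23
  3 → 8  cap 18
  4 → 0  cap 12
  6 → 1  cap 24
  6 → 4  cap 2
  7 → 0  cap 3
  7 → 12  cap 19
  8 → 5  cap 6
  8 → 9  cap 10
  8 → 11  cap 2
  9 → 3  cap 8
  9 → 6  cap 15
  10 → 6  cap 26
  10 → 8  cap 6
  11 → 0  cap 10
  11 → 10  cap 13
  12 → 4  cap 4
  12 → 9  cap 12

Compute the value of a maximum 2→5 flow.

Maximum flow value: 25

augment #1: 2→1→8→5 bottleneck 6, total now 6
augment #2: 2→7→0→5 bottleneck 3, total now 9
augment #3: 2→9→3→5 bottleneck 6, total now 15
augment #4: 2→7→12→4→0→5 bottleneck 4, total now 19
augment #5: 2→7→12→9→3→5 bottleneck 2, total now 21
augment #6: 2→1→10→6→4→0→5 bottleneck 2, total now 23
augment #7: 2→1→10→8→11→0→5 bottleneck 2, total now 25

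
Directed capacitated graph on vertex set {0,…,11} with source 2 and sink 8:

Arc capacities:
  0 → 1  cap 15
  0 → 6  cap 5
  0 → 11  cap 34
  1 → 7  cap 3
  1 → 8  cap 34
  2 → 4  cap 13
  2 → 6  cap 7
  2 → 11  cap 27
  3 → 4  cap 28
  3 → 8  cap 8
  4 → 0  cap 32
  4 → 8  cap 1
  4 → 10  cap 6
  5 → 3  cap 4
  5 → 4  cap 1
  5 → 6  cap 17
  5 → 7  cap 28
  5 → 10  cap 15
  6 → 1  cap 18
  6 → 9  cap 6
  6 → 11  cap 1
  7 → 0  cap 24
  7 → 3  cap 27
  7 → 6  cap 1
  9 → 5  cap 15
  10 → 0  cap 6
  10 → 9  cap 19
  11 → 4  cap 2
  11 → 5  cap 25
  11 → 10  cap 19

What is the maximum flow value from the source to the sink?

Maximum flow value: 42

augment #1: 2→4→8 bottleneck 1, total now 1
augment #2: 2→6→1→8 bottleneck 7, total now 8
augment #3: 2→4→0→1→8 bottleneck 12, total now 20
augment #4: 2→11→5→3→8 bottleneck 4, total now 24
augment #5: 2→11→4→0→1→8 bottleneck 2, total now 26
augment #6: 2→11→5→6→1→8 bottleneck 11, total now 37
augment #7: 2→11→5→7→3→8 bottleneck 4, total now 41
augment #8: 2→11→10→0→1→8 bottleneck 1, total now 42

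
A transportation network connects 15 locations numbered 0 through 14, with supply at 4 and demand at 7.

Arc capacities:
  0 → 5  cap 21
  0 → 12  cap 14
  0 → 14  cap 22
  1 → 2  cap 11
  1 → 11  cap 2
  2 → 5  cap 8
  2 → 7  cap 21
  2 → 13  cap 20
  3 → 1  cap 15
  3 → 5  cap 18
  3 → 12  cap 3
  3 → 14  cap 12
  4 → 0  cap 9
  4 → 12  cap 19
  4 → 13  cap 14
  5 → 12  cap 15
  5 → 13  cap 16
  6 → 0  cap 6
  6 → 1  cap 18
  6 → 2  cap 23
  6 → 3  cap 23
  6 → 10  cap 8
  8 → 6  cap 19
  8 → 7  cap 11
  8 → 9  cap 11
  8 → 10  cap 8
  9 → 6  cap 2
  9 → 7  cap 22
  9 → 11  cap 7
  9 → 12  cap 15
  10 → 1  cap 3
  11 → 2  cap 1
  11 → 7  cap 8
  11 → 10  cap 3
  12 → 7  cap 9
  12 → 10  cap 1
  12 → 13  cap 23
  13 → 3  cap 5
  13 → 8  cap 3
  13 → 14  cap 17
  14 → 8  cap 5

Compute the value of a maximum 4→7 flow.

Maximum flow value: 23

augment #1: 4→12→7 bottleneck 9, total now 9
augment #2: 4→13→8→7 bottleneck 3, total now 12
augment #3: 4→0→14→8→7 bottleneck 5, total now 17
augment #4: 4→12→10→1→2→7 bottleneck 1, total now 18
augment #5: 4→13→3→1→2→7 bottleneck 5, total now 23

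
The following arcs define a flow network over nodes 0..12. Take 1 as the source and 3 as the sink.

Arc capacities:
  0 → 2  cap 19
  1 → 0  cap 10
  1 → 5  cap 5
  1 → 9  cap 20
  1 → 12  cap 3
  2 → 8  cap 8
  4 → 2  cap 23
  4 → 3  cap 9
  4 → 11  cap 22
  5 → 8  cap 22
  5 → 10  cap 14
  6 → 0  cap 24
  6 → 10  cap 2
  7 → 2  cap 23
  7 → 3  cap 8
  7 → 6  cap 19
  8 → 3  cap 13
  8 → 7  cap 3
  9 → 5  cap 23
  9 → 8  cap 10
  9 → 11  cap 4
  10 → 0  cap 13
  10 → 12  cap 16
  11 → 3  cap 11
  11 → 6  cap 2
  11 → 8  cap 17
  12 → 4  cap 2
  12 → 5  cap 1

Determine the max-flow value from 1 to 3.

Maximum flow value: 22

augment #1: 1→5→8→3 bottleneck 5, total now 5
augment #2: 1→9→8→3 bottleneck 8, total now 13
augment #3: 1→9→11→3 bottleneck 4, total now 17
augment #4: 1→12→4→3 bottleneck 2, total now 19
augment #5: 1→9→8→7→3 bottleneck 2, total now 21
augment #6: 1→0→2→8→7→3 bottleneck 1, total now 22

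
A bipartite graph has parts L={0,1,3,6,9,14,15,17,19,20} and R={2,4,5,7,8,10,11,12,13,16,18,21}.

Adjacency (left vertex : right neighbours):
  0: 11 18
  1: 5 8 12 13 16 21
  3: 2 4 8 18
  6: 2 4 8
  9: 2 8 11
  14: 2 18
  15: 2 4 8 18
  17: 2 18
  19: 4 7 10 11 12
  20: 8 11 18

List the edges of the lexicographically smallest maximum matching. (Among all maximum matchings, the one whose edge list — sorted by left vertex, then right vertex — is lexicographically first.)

Lex-smallest maximum matching: {(0,11), (1,5), (3,2), (6,4), (9,8), (14,18), (19,7)}

|M| = 7 (so the lex-smallest maximum matching has 7 edges)
process left vertices in ascending order; for each, take the smallest-labelled available neighbour that still permits 7 edges overall, or leave it unmatched if none does
lex-smallest matching: {0-11, 1-5, 3-2, 6-4, 9-8, 14-18, 19-7}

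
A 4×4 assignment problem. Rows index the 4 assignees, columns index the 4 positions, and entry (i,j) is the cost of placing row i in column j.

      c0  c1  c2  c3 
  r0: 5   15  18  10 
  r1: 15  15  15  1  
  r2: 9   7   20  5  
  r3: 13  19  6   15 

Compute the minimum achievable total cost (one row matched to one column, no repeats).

optimal assignment: row0→col0 (cost 5), row1→col3 (cost 1), row2→col1 (cost 7), row3→col2 (cost 6)
total = 5 + 1 + 7 + 6 = 19

Minimum assignment cost: 19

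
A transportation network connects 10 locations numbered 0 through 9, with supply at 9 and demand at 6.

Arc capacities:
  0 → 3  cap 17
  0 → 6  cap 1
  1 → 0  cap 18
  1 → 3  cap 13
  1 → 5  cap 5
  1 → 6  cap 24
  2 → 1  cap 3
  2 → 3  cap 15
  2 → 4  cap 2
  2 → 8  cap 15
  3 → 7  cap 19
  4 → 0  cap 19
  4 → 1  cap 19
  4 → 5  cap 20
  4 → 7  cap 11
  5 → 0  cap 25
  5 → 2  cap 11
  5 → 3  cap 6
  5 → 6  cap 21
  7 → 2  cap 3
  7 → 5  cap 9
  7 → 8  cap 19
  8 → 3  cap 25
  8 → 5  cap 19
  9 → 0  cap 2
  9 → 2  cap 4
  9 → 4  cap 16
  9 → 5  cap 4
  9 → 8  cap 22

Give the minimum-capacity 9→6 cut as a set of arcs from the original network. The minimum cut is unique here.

augment #1: 9→0→6 push 1
augment #2: 9→5→6 push 4
augment #3: 9→2→1→6 push 3
augment #4: 9→4→1→6 push 16
augment #5: 9→8→5→6 push 17
augment #6: 9→2→4→1→6 push 1
augment #7: 9→8→5→2→4→1→6 push 1
max flow = 43; residual-reachable set from 9 gives S-side
cut edges (S→T): {(0,6), (2,1), (2,4), (5,6), (9,4)} total cap 43

Min-cut arcs: {(0,6), (2,1), (2,4), (5,6), (9,4)} (total capacity 43)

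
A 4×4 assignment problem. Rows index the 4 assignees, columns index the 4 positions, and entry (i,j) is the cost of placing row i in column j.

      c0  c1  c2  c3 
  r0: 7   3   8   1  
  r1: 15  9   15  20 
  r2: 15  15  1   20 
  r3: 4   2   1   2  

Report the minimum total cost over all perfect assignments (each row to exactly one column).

Minimum assignment cost: 15

optimal assignment: row0→col3 (cost 1), row1→col1 (cost 9), row2→col2 (cost 1), row3→col0 (cost 4)
total = 1 + 9 + 1 + 4 = 15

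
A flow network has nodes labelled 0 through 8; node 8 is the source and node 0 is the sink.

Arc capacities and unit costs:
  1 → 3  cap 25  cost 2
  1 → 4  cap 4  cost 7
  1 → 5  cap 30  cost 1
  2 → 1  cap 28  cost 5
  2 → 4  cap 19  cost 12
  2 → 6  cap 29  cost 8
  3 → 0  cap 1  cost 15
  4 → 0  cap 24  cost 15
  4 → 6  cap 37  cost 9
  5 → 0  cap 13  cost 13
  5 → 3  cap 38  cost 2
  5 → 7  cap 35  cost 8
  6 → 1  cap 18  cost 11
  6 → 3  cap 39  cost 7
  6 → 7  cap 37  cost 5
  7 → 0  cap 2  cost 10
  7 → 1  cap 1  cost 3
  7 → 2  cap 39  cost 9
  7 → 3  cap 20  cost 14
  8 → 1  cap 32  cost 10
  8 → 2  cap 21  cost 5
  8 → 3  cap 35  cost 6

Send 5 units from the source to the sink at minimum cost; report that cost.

Minimum cost for 5 units: 117

shortest-cost path #1: 8→3→0 push 1 @ unit cost 21 (adds 21)
shortest-cost path #2: 8→1→5→0 push 4 @ unit cost 24 (adds 96)
total cost = 117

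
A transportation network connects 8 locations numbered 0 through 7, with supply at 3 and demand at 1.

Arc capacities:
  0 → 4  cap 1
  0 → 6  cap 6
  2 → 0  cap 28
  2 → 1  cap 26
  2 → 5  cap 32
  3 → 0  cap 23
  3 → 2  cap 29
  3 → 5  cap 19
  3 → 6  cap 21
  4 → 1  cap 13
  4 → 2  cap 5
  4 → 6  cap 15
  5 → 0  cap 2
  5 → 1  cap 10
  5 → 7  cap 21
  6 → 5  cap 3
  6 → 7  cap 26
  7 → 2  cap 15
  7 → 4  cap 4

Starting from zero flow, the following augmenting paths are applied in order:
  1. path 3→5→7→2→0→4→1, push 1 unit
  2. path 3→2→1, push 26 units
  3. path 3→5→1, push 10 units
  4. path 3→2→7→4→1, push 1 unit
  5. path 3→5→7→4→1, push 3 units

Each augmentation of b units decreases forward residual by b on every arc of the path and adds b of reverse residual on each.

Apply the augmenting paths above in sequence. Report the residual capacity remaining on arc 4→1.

Residual capacity of (4,1): 8

after path 1 (3→5→7→2→0→4→1, push 1): res(4,1)=12
after path 2 (3→2→1, push 26): res(4,1)=12
after path 3 (3→5→1, push 10): res(4,1)=12
after path 4 (3→2→7→4→1, push 1): res(4,1)=11
after path 5 (3→5→7→4→1, push 3): res(4,1)=8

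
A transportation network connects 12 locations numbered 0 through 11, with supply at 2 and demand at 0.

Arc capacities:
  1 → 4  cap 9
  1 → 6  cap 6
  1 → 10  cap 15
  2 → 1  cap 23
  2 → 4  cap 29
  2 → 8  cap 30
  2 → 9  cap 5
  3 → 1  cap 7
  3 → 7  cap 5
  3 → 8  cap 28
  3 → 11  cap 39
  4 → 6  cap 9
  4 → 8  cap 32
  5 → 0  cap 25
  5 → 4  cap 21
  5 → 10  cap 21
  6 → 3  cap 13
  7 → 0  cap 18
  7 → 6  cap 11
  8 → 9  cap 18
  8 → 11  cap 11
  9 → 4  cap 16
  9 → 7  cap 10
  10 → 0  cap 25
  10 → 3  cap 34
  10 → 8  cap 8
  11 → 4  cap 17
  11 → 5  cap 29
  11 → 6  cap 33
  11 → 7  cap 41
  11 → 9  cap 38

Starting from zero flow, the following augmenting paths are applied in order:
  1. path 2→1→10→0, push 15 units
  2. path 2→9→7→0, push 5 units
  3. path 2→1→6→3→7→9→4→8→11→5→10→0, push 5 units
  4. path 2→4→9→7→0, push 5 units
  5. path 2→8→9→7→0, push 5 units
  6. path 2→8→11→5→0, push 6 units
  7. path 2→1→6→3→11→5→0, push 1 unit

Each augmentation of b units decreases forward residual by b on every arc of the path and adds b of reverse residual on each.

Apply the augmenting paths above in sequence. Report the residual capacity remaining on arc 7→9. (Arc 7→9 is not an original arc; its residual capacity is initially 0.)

after path 1 (2→1→10→0, push 15): res(7,9)=0
after path 2 (2→9→7→0, push 5): res(7,9)=5
after path 3 (2→1→6→3→7→9→4→8→11→5→10→0, push 5): res(7,9)=0
after path 4 (2→4→9→7→0, push 5): res(7,9)=5
after path 5 (2→8→9→7→0, push 5): res(7,9)=10
after path 6 (2→8→11→5→0, push 6): res(7,9)=10
after path 7 (2→1→6→3→11→5→0, push 1): res(7,9)=10

Residual capacity of (7,9): 10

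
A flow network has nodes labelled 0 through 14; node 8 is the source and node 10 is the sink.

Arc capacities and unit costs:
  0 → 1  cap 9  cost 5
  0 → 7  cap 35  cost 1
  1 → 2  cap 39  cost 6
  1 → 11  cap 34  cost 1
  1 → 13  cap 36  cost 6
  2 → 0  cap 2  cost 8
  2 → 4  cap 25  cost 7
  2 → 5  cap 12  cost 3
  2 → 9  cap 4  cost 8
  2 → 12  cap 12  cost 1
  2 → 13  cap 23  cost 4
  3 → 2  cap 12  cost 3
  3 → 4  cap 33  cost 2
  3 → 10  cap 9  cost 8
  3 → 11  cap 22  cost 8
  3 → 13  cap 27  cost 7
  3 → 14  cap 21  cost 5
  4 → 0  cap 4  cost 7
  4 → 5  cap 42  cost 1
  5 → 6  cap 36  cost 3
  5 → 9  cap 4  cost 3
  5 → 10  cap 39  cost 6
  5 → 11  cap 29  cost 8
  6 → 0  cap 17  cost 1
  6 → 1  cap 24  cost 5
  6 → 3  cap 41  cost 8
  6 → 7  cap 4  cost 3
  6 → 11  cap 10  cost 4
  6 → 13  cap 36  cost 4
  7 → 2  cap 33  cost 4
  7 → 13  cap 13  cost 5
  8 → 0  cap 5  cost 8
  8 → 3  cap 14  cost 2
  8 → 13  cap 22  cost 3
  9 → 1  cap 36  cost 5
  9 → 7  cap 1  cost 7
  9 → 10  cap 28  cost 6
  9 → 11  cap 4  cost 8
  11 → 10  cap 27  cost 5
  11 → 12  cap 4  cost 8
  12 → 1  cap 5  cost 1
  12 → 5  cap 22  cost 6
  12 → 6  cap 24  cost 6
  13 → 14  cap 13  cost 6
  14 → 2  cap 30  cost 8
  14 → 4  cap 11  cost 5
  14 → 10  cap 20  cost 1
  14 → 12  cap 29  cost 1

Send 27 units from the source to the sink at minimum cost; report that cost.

Minimum cost for 27 units: 256

shortest-cost path #1: 8→3→14→10 push 14 @ unit cost 8 (adds 112)
shortest-cost path #2: 8→13→14→10 push 6 @ unit cost 10 (adds 60)
shortest-cost path #3: 8→13→14→3→10 push 7 @ unit cost 12 (adds 84)
total cost = 256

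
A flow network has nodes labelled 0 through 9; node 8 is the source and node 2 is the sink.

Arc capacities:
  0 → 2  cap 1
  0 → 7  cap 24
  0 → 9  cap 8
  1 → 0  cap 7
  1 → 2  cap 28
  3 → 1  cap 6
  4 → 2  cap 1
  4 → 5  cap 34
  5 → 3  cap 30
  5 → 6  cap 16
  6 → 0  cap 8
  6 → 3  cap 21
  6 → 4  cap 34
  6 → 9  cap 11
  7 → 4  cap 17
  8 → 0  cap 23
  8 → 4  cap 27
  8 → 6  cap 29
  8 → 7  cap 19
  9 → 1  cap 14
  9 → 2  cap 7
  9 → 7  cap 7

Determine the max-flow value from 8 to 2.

Maximum flow value: 27

augment #1: 8→0→2 bottleneck 1, total now 1
augment #2: 8→4→2 bottleneck 1, total now 2
augment #3: 8→0→9→2 bottleneck 7, total now 9
augment #4: 8→0→9→1→2 bottleneck 1, total now 10
augment #5: 8→6→3→1→2 bottleneck 6, total now 16
augment #6: 8→6→9→1→2 bottleneck 11, total now 27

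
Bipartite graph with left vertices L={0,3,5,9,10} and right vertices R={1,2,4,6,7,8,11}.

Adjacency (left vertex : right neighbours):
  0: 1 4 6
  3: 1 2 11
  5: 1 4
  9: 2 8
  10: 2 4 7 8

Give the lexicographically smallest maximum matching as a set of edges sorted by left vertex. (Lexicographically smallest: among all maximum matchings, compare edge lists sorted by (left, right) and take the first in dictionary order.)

|M| = 5 (so the lex-smallest maximum matching has 5 edges)
process left vertices in ascending order; for each, take the smallest-labelled available neighbour that still permits 5 edges overall, or leave it unmatched if none does
lex-smallest matching: {0-1, 3-2, 5-4, 9-8, 10-7}

Lex-smallest maximum matching: {(0,1), (3,2), (5,4), (9,8), (10,7)}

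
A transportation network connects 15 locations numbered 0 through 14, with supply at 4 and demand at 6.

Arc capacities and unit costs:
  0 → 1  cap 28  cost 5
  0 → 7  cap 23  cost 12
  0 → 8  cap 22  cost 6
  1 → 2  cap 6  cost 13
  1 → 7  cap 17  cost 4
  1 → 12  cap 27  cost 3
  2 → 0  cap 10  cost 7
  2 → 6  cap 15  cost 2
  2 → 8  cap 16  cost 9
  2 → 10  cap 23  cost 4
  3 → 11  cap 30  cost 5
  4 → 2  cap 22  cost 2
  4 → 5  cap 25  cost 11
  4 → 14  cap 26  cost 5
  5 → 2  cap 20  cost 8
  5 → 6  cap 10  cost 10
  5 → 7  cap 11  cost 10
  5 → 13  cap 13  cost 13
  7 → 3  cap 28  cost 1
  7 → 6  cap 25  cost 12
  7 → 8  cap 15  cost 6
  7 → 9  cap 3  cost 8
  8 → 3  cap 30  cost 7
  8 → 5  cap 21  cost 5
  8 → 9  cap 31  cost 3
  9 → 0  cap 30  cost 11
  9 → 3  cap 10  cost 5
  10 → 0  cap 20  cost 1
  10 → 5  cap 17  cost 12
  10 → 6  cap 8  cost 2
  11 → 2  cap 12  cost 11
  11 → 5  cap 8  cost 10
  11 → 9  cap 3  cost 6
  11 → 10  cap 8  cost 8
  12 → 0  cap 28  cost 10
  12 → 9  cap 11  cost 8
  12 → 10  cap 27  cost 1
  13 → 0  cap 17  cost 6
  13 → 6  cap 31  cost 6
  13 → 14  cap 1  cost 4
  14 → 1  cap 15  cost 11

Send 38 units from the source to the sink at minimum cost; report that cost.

Minimum cost for 38 units: 498

shortest-cost path #1: 4→2→6 push 15 @ unit cost 4 (adds 60)
shortest-cost path #2: 4→2→10→6 push 7 @ unit cost 8 (adds 56)
shortest-cost path #3: 4→5→6 push 10 @ unit cost 21 (adds 210)
shortest-cost path #4: 4→14→1→12→10→6 push 1 @ unit cost 22 (adds 22)
shortest-cost path #5: 4→5→13→6 push 5 @ unit cost 30 (adds 150)
total cost = 498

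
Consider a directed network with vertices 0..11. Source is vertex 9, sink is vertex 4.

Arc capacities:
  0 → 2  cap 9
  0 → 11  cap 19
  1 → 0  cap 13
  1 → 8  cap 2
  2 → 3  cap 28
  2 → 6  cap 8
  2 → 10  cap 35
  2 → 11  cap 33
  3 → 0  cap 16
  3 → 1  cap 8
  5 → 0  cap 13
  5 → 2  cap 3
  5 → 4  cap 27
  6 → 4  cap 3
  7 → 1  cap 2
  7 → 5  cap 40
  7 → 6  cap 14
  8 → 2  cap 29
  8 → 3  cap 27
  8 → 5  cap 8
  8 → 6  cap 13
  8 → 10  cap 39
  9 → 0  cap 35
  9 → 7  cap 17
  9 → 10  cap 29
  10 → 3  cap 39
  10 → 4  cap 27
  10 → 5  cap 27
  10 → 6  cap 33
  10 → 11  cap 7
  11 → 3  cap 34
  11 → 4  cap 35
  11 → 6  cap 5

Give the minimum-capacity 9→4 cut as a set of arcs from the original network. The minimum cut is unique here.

augment #1: 9→10→4 push 27
augment #2: 9→0→11→4 push 19
augment #3: 9→7→5→4 push 17
augment #4: 9→10→5→4 push 2
augment #5: 9→0→2→6→4 push 3
augment #6: 9→0→2→11→4 push 6
max flow = 74; residual-reachable set from 9 gives S-side
cut edges (S→T): {(0,2), (0,11), (9,7), (9,10)} total cap 74

Min-cut arcs: {(0,2), (0,11), (9,7), (9,10)} (total capacity 74)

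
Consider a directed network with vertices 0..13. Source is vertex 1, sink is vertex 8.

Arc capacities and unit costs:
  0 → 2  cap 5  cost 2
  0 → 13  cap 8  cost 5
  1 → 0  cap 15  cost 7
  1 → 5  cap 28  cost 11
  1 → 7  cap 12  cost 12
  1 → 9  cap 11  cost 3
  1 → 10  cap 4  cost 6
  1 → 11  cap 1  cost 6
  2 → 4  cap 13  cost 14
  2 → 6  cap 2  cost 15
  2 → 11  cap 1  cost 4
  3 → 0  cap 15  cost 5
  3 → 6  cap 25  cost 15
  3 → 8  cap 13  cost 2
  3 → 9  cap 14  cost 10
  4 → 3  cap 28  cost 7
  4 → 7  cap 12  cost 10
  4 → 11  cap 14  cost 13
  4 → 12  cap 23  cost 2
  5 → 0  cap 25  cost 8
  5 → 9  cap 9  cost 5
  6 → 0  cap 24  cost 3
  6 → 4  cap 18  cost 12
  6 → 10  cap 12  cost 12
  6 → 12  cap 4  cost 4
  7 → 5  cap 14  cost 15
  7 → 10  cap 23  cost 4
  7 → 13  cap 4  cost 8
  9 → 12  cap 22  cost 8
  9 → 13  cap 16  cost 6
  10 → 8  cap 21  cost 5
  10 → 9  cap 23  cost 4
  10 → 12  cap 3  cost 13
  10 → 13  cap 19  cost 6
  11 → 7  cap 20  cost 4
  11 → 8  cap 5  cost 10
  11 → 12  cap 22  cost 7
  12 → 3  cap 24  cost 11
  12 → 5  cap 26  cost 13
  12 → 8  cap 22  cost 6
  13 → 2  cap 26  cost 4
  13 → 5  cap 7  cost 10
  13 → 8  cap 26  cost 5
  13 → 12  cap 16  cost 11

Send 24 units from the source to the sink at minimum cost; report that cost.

shortest-cost path #1: 1→10→8 push 4 @ unit cost 11 (adds 44)
shortest-cost path #2: 1→9→13→8 push 11 @ unit cost 14 (adds 154)
shortest-cost path #3: 1→11→8 push 1 @ unit cost 16 (adds 16)
shortest-cost path #4: 1→0→13→8 push 8 @ unit cost 17 (adds 136)
total cost = 350

Minimum cost for 24 units: 350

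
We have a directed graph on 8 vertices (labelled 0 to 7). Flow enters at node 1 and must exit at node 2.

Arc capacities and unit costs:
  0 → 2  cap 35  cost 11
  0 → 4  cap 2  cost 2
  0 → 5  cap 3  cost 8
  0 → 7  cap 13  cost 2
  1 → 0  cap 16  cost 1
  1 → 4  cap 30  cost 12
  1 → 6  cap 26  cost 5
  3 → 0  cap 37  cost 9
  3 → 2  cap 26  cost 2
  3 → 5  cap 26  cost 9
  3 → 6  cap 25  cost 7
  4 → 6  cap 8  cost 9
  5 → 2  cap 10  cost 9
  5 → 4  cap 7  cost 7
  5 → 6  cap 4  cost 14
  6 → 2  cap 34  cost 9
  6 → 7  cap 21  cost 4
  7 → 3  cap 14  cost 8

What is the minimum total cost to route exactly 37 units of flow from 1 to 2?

shortest-cost path #1: 1→0→2 push 16 @ unit cost 12 (adds 192)
shortest-cost path #2: 1→6→2 push 21 @ unit cost 14 (adds 294)
total cost = 486

Minimum cost for 37 units: 486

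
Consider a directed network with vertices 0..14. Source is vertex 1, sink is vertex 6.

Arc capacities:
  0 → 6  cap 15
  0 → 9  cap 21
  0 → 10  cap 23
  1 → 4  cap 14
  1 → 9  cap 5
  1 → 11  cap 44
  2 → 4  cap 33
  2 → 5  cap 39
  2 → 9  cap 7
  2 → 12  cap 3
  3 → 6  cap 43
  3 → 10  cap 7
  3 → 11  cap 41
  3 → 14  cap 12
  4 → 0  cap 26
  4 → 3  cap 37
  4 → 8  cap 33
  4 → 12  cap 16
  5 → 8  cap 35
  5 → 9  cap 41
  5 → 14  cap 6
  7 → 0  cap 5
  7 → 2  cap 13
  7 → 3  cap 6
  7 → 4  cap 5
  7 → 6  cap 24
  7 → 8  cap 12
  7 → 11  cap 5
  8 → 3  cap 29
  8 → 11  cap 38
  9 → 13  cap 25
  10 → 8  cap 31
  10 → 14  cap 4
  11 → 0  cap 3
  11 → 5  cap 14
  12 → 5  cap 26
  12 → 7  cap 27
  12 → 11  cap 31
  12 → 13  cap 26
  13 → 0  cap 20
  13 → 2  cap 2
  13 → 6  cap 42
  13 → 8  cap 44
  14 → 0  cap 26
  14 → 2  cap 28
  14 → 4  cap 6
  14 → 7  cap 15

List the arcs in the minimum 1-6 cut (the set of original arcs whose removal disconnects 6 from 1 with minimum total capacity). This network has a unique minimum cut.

Min-cut arcs: {(1,4), (1,9), (11,0), (11,5)} (total capacity 36)

augment #1: 1→4→0→6 push 14
augment #2: 1→9→13→6 push 5
augment #3: 1→11→0→6 push 1
augment #4: 1→11→0→4→3→6 push 2
augment #5: 1→11→5→8→3→6 push 14
max flow = 36; residual-reachable set from 1 gives S-side
cut edges (S→T): {(1,4), (1,9), (11,0), (11,5)} total cap 36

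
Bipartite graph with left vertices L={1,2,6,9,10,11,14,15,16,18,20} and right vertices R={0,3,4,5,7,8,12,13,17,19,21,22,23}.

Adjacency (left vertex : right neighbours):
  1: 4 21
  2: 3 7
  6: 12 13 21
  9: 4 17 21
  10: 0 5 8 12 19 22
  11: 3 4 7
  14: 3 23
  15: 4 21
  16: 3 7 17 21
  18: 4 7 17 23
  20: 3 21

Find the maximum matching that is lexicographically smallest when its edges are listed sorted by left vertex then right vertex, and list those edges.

Lex-smallest maximum matching: {(1,4), (2,3), (6,12), (9,17), (10,0), (11,7), (14,23), (15,21)}

|M| = 8 (so the lex-smallest maximum matching has 8 edges)
process left vertices in ascending order; for each, take the smallest-labelled available neighbour that still permits 8 edges overall, or leave it unmatched if none does
lex-smallest matching: {1-4, 2-3, 6-12, 9-17, 10-0, 11-7, 14-23, 15-21}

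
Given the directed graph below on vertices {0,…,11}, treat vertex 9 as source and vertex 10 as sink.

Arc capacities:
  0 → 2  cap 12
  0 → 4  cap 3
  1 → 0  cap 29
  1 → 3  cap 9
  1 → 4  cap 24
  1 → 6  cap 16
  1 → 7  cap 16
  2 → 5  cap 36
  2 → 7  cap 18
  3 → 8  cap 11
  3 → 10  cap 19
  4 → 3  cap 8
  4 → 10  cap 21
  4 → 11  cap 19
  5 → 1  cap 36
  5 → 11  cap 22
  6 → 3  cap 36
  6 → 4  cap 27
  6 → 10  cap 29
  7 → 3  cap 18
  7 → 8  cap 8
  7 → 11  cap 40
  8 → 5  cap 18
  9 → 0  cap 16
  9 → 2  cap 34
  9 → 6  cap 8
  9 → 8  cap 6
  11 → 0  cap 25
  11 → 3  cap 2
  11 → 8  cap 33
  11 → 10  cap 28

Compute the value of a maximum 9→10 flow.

augment #1: 9→6→10 bottleneck 8, total now 8
augment #2: 9→0→4→10 bottleneck 3, total now 11
augment #3: 9→2→5→11→10 bottleneck 22, total now 33
augment #4: 9→2→7→3→10 bottleneck 12, total now 45
augment #5: 9→0→2→7→3→10 bottleneck 6, total now 51
augment #6: 9→8→5→1→3→10 bottleneck 1, total now 52
augment #7: 9→8→5→1→4→10 bottleneck 5, total now 57
augment #8: 9→0→2→5→1→4→10 bottleneck 6, total now 63

Maximum flow value: 63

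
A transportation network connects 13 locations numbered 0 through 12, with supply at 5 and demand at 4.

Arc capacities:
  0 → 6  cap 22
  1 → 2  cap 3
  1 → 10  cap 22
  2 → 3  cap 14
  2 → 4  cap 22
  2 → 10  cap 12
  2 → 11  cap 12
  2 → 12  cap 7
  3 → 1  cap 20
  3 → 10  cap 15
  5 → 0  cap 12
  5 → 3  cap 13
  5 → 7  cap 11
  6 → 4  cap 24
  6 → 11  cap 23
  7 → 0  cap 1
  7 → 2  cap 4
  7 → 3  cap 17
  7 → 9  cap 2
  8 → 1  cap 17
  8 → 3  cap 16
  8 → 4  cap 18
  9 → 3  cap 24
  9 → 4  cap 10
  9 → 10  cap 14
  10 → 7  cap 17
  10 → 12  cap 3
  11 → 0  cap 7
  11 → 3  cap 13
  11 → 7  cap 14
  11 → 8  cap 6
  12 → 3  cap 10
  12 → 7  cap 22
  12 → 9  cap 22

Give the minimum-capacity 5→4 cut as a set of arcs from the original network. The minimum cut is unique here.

augment #1: 5→0→6→4 push 12
augment #2: 5→7→2→4 push 4
augment #3: 5→7→9→4 push 2
augment #4: 5→3→1→2→4 push 3
augment #5: 5→7→0→6→4 push 1
augment #6: 5→3→10→12→9→4 push 3
max flow = 25; residual-reachable set from 5 gives S-side
cut edges (S→T): {(1,2), (5,0), (7,0), (7,2), (7,9), (10,12)} total cap 25

Min-cut arcs: {(1,2), (5,0), (7,0), (7,2), (7,9), (10,12)} (total capacity 25)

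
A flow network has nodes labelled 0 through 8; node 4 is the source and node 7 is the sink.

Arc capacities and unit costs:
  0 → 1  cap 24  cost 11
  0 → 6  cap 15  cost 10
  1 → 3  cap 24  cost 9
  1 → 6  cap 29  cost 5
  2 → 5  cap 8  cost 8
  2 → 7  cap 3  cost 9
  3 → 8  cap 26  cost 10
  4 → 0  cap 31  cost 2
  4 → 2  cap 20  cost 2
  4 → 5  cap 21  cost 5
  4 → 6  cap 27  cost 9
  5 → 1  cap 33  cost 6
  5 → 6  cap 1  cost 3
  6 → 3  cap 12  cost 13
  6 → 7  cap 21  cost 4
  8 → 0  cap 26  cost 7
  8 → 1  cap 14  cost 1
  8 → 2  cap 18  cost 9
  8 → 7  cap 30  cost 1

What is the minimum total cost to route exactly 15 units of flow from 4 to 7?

Minimum cost for 15 units: 188

shortest-cost path #1: 4→2→7 push 3 @ unit cost 11 (adds 33)
shortest-cost path #2: 4→5→6→7 push 1 @ unit cost 12 (adds 12)
shortest-cost path #3: 4→6→7 push 11 @ unit cost 13 (adds 143)
total cost = 188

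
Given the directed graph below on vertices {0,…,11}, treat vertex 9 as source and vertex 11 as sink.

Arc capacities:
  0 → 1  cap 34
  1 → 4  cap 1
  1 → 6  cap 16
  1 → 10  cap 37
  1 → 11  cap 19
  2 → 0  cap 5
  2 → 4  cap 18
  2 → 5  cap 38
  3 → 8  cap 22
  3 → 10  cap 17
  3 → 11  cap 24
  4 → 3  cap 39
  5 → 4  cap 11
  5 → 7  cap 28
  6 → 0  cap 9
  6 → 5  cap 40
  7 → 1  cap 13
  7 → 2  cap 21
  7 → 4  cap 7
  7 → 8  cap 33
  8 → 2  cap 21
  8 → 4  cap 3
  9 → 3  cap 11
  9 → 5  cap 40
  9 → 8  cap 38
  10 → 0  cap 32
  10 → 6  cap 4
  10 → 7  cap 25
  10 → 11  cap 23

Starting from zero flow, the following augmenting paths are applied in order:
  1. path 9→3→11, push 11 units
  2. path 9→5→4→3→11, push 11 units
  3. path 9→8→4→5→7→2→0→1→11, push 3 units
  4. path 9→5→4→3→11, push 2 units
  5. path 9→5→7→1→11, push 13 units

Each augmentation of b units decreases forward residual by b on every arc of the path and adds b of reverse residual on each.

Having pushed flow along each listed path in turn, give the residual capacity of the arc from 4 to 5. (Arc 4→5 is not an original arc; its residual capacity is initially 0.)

after path 1 (9→3→11, push 11): res(4,5)=0
after path 2 (9→5→4→3→11, push 11): res(4,5)=11
after path 3 (9→8→4→5→7→2→0→1→11, push 3): res(4,5)=8
after path 4 (9→5→4→3→11, push 2): res(4,5)=10
after path 5 (9→5→7→1→11, push 13): res(4,5)=10

Residual capacity of (4,5): 10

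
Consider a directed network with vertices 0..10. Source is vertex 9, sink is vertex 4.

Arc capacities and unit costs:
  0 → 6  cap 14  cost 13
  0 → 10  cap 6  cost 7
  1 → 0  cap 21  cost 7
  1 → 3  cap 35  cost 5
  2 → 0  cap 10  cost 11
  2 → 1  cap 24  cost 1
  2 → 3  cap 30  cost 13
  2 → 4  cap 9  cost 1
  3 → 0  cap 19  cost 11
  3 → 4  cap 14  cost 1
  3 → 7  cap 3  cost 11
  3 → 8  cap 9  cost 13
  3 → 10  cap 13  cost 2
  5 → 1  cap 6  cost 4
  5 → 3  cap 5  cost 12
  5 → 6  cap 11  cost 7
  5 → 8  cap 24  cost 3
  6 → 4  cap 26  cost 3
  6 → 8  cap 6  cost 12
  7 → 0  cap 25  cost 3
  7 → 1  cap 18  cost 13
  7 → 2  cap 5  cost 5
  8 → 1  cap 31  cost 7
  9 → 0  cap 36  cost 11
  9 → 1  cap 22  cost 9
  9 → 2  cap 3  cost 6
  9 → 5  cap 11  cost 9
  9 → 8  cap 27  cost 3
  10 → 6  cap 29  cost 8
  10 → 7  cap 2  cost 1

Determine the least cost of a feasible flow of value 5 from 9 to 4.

Minimum cost for 5 units: 51

shortest-cost path #1: 9→2→4 push 3 @ unit cost 7 (adds 21)
shortest-cost path #2: 9→1→3→4 push 2 @ unit cost 15 (adds 30)
total cost = 51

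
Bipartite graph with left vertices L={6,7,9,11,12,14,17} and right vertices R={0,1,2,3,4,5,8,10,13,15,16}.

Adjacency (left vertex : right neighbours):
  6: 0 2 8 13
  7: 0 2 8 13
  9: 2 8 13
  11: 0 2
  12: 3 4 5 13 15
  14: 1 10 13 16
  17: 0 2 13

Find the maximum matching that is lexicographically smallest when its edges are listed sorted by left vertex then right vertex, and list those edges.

|M| = 6 (so the lex-smallest maximum matching has 6 edges)
process left vertices in ascending order; for each, take the smallest-labelled available neighbour that still permits 6 edges overall, or leave it unmatched if none does
lex-smallest matching: {6-0, 7-2, 9-8, 12-3, 14-1, 17-13}

Lex-smallest maximum matching: {(6,0), (7,2), (9,8), (12,3), (14,1), (17,13)}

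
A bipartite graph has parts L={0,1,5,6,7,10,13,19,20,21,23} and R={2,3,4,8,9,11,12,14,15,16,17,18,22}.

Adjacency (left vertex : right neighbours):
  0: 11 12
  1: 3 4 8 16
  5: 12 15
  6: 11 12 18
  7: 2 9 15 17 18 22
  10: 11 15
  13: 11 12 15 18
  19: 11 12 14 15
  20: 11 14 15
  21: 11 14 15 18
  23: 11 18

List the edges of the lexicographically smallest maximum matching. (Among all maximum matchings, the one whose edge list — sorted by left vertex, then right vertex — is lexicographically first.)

|M| = 7 (so the lex-smallest maximum matching has 7 edges)
process left vertices in ascending order; for each, take the smallest-labelled available neighbour that still permits 7 edges overall, or leave it unmatched if none does
lex-smallest matching: {0-11, 1-3, 5-12, 6-18, 7-2, 10-15, 19-14}

Lex-smallest maximum matching: {(0,11), (1,3), (5,12), (6,18), (7,2), (10,15), (19,14)}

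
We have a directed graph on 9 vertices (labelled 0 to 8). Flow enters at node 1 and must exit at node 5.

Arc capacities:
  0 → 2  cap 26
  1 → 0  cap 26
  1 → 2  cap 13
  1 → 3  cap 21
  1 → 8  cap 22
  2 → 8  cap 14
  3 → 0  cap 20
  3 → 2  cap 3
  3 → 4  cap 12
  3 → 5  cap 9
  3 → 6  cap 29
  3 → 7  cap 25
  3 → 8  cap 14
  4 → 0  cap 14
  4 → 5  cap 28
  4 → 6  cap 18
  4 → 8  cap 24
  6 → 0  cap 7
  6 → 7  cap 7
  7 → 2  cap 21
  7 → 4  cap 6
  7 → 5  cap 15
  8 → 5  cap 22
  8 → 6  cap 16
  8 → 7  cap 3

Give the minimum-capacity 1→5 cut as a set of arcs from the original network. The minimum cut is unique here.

augment #1: 1→3→5 push 9
augment #2: 1→8→5 push 22
augment #3: 1→3→4→5 push 12
augment #4: 1→2→8→7→5 push 3
augment #5: 1→2→8→6→7→5 push 7
max flow = 53; residual-reachable set from 1 gives S-side
cut edges (S→T): {(1,3), (6,7), (8,5), (8,7)} total cap 53

Min-cut arcs: {(1,3), (6,7), (8,5), (8,7)} (total capacity 53)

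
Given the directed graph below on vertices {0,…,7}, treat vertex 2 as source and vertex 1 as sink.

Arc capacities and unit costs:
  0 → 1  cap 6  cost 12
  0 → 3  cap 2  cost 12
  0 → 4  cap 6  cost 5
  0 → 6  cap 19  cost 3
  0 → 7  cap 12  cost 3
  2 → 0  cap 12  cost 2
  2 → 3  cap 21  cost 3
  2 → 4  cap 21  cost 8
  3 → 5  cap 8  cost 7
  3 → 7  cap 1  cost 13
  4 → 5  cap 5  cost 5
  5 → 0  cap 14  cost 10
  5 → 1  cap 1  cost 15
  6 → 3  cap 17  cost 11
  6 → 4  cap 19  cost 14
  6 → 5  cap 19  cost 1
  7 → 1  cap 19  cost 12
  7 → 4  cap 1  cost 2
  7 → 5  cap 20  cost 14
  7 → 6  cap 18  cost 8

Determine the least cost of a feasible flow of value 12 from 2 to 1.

shortest-cost path #1: 2→0→1 push 6 @ unit cost 14 (adds 84)
shortest-cost path #2: 2→0→7→1 push 6 @ unit cost 17 (adds 102)
total cost = 186

Minimum cost for 12 units: 186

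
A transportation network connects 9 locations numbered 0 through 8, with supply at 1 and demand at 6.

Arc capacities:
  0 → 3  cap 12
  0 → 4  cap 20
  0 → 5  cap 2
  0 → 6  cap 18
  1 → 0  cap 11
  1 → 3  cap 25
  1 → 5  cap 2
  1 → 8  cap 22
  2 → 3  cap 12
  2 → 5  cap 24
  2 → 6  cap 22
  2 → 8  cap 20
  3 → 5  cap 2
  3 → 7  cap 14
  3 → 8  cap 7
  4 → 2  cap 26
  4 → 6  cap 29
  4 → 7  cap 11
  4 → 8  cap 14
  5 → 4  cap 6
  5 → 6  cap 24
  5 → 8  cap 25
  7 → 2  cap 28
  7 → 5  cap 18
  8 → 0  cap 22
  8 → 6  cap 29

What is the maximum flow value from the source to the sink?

Maximum flow value: 58

augment #1: 1→0→6 bottleneck 11, total now 11
augment #2: 1→5→6 bottleneck 2, total now 13
augment #3: 1→8→6 bottleneck 22, total now 35
augment #4: 1→3→5→6 bottleneck 2, total now 37
augment #5: 1→3→8→6 bottleneck 7, total now 44
augment #6: 1→3→7→2→6 bottleneck 14, total now 58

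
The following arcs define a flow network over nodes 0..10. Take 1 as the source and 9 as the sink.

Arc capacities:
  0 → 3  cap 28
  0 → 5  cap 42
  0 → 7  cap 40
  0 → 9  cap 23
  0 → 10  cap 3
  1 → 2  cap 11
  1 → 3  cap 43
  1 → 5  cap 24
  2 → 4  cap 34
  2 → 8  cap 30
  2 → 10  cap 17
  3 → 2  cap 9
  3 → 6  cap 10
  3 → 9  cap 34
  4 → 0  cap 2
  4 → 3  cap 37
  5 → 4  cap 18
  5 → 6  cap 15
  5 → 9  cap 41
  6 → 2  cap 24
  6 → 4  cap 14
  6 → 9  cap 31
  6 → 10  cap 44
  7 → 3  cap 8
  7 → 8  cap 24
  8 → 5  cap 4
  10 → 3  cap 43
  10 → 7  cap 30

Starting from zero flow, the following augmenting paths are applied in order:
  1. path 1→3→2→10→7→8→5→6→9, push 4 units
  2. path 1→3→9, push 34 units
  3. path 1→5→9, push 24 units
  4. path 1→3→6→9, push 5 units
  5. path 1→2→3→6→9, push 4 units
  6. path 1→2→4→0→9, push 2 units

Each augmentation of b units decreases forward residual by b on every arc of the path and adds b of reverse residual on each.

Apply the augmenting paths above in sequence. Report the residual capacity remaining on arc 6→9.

after path 1 (1→3→2→10→7→8→5→6→9, push 4): res(6,9)=27
after path 2 (1→3→9, push 34): res(6,9)=27
after path 3 (1→5→9, push 24): res(6,9)=27
after path 4 (1→3→6→9, push 5): res(6,9)=22
after path 5 (1→2→3→6→9, push 4): res(6,9)=18
after path 6 (1→2→4→0→9, push 2): res(6,9)=18

Residual capacity of (6,9): 18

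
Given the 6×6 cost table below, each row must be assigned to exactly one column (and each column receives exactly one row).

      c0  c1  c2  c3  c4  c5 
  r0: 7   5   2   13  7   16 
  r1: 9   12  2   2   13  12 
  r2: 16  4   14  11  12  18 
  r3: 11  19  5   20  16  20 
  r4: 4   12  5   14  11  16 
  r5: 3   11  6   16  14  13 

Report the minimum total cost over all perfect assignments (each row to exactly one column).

optimal assignment: row0→col4 (cost 7), row1→col3 (cost 2), row2→col1 (cost 4), row3→col2 (cost 5), row4→col0 (cost 4), row5→col5 (cost 13)
total = 7 + 2 + 4 + 5 + 4 + 13 = 35

Minimum assignment cost: 35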